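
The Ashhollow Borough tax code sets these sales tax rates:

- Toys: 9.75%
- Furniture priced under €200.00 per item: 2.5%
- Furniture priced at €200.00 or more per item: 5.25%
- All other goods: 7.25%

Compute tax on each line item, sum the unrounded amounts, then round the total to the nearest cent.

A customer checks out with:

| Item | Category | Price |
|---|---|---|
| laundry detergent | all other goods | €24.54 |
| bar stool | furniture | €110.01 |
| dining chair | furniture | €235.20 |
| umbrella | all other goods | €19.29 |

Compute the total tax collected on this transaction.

€18.28

Laundry detergent €24.54: all other goods → 7.25% → €1.77915
Bar stool €110.01: furniture, under €200.00 → 2.5% → €2.75025
Dining chair €235.20: furniture, €200.00 or more → 5.25% → €12.348
Umbrella €19.29: all other goods → 7.25% → €1.398525
Unrounded tax sum = €18.275925 → €18.28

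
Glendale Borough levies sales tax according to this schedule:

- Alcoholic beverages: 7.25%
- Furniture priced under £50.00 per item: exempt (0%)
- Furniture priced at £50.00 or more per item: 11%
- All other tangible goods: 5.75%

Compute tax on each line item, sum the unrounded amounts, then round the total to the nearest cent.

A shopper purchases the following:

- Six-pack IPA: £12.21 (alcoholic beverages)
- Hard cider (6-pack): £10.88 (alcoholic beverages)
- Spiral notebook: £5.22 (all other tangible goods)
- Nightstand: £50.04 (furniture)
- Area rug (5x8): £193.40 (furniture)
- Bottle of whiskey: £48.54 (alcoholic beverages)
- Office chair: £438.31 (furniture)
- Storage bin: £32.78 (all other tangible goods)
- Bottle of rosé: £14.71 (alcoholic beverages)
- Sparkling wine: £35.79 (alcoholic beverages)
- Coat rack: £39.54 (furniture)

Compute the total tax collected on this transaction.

Six-pack IPA £12.21: alcoholic beverages → 7.25% → £0.885225
Hard cider (6-pack) £10.88: alcoholic beverages → 7.25% → £0.7888
Spiral notebook £5.22: all other tangible goods → 5.75% → £0.30015
Nightstand £50.04: furniture, £50.00 or more → 11% → £5.5044
Area rug (5x8) £193.40: furniture, £50.00 or more → 11% → £21.274
Bottle of whiskey £48.54: alcoholic beverages → 7.25% → £3.51915
Office chair £438.31: furniture, £50.00 or more → 11% → £48.2141
Storage bin £32.78: all other tangible goods → 5.75% → £1.88485
Bottle of rosé £14.71: alcoholic beverages → 7.25% → £1.066475
Sparkling wine £35.79: alcoholic beverages → 7.25% → £2.594775
Coat rack £39.54: furniture, under £50.00 → 0% → £0.00
Unrounded tax sum = £86.031925 → £86.03

£86.03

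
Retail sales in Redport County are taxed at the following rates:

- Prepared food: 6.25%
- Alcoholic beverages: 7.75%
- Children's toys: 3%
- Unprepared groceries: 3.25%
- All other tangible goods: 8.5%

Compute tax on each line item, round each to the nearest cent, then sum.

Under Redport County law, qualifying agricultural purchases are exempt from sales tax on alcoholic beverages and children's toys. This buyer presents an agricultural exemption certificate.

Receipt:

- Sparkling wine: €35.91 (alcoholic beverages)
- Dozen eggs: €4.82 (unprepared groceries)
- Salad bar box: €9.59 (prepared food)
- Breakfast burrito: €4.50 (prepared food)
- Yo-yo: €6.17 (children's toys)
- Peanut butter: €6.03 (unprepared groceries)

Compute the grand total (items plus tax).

Sparkling wine €35.91: alcoholic beverages, buyer-exempt → 0% → €0.00
Dozen eggs €4.82: unprepared groceries → 3.25% → €0.16
Salad bar box €9.59: prepared food → 6.25% → €0.60
Breakfast burrito €4.50: prepared food → 6.25% → €0.28
Yo-yo €6.17: children's toys, buyer-exempt → 0% → €0.00
Peanut butter €6.03: unprepared groceries → 3.25% → €0.20
Subtotal = €67.02; tax = €1.24; total due = €68.26

€68.26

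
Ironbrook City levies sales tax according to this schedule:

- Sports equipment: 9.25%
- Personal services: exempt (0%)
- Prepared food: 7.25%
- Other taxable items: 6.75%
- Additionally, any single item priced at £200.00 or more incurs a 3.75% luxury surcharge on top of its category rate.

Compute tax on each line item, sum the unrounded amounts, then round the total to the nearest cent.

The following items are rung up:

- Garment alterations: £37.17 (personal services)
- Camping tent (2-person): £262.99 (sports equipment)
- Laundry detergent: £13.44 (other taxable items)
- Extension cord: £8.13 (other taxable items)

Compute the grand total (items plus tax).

£357.37

Garment alterations £37.17: personal services → 0% → £0.00
Camping tent (2-person) £262.99: sports equipment → 9.25% + 3.75% surcharge = 13% → £34.1887
Laundry detergent £13.44: other taxable items → 6.75% → £0.9072
Extension cord £8.13: other taxable items → 6.75% → £0.548775
Subtotal = £321.73; unrounded tax = £35.644675 → £35.64; total due = £357.37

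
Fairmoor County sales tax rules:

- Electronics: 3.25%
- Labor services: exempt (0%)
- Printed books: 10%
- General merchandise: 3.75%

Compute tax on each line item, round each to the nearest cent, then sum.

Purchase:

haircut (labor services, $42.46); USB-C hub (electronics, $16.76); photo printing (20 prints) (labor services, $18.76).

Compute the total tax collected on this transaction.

$0.54

Haircut $42.46: labor services → 0% → $0.00
USB-C hub $16.76: electronics → 3.25% → $0.54
Photo printing (20 prints) $18.76: labor services → 0% → $0.00
Total tax = $0.54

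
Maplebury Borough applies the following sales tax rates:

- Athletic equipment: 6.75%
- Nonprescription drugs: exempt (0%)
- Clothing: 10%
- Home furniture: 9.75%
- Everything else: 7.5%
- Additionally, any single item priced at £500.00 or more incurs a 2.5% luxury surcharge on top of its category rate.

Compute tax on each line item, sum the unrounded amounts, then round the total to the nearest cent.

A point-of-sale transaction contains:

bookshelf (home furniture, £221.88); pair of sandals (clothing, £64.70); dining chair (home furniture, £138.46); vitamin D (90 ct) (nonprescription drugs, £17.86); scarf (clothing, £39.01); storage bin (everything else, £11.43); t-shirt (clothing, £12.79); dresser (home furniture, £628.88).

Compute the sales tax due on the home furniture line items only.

£112.17

Bookshelf £221.88: home furniture → 9.75% → £21.6333
Dining chair £138.46: home furniture → 9.75% → £13.49985
Dresser £628.88: home furniture → 9.75% + 2.5% surcharge = 12.25% → £77.0378
Tax on home furniture: unrounded sum = £112.17095 → £112.17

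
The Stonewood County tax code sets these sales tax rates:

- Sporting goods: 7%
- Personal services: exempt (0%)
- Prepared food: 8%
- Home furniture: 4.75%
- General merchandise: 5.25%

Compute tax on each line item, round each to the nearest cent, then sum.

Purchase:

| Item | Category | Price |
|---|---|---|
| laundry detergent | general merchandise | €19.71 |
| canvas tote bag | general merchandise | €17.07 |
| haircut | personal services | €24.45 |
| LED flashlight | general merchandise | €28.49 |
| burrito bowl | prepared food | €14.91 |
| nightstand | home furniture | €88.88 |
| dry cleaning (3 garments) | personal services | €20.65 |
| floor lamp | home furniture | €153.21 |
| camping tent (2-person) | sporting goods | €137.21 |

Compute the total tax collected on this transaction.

€25.72

Laundry detergent €19.71: general merchandise → 5.25% → €1.03
Canvas tote bag €17.07: general merchandise → 5.25% → €0.90
Haircut €24.45: personal services → 0% → €0.00
LED flashlight €28.49: general merchandise → 5.25% → €1.50
Burrito bowl €14.91: prepared food → 8% → €1.19
Nightstand €88.88: home furniture → 4.75% → €4.22
Dry cleaning (3 garments) €20.65: personal services → 0% → €0.00
Floor lamp €153.21: home furniture → 4.75% → €7.28
Camping tent (2-person) €137.21: sporting goods → 7% → €9.60
Total tax = €1.03 + €0.90 + €1.50 + €1.19 + €4.22 + €7.28 + €9.60 = €25.72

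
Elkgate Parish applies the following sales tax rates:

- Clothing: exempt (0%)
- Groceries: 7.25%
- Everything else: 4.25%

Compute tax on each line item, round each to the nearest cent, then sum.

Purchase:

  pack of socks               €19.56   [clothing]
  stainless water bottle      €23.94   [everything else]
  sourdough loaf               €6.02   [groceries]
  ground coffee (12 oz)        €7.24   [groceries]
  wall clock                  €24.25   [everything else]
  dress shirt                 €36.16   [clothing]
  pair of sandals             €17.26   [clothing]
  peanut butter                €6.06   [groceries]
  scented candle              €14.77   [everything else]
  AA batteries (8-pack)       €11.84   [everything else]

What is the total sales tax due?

Pack of socks €19.56: clothing → 0% → €0.00
Stainless water bottle €23.94: everything else → 4.25% → €1.02
Sourdough loaf €6.02: groceries → 7.25% → €0.44
Ground coffee (12 oz) €7.24: groceries → 7.25% → €0.52
Wall clock €24.25: everything else → 4.25% → €1.03
Dress shirt €36.16: clothing → 0% → €0.00
Pair of sandals €17.26: clothing → 0% → €0.00
Peanut butter €6.06: groceries → 7.25% → €0.44
Scented candle €14.77: everything else → 4.25% → €0.63
AA batteries (8-pack) €11.84: everything else → 4.25% → €0.50
Total tax = €1.02 + €0.44 + €0.52 + €1.03 + €0.44 + €0.63 + €0.50 = €4.58

€4.58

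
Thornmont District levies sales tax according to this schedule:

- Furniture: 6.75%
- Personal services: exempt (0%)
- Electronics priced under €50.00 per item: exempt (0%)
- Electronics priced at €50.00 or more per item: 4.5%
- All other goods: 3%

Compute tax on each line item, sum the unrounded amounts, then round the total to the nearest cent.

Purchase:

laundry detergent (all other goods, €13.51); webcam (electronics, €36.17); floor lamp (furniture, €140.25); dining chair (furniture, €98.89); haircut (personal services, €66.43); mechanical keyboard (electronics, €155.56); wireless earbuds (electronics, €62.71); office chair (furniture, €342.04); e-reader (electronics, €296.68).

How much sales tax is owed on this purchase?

Laundry detergent €13.51: all other goods → 3% → €0.4053
Webcam €36.17: electronics, under €50.00 → 0% → €0.00
Floor lamp €140.25: furniture → 6.75% → €9.466875
Dining chair €98.89: furniture → 6.75% → €6.675075
Haircut €66.43: personal services → 0% → €0.00
Mechanical keyboard €155.56: electronics, €50.00 or more → 4.5% → €7.0002
Wireless earbuds €62.71: electronics, €50.00 or more → 4.5% → €2.82195
Office chair €342.04: furniture → 6.75% → €23.0877
E-reader €296.68: electronics, €50.00 or more → 4.5% → €13.3506
Unrounded tax sum = €62.8077 → €62.81

€62.81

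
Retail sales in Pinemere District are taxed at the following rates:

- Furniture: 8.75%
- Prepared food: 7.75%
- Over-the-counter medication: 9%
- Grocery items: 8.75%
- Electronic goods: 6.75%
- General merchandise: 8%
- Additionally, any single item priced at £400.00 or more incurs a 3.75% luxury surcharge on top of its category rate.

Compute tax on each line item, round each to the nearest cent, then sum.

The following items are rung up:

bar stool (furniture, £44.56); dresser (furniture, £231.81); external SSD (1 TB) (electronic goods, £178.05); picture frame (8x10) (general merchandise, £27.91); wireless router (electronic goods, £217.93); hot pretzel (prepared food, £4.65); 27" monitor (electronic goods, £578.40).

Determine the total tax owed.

Bar stool £44.56: furniture → 8.75% → £3.90
Dresser £231.81: furniture → 8.75% → £20.28
External SSD (1 TB) £178.05: electronic goods → 6.75% → £12.02
Picture frame (8x10) £27.91: general merchandise → 8% → £2.23
Wireless router £217.93: electronic goods → 6.75% → £14.71
Hot pretzel £4.65: prepared food → 7.75% → £0.36
27" monitor £578.40: electronic goods → 6.75% + 3.75% surcharge = 10.5% → £60.73
Total tax = £3.90 + £20.28 + £12.02 + £2.23 + £14.71 + £0.36 + £60.73 = £114.23

£114.23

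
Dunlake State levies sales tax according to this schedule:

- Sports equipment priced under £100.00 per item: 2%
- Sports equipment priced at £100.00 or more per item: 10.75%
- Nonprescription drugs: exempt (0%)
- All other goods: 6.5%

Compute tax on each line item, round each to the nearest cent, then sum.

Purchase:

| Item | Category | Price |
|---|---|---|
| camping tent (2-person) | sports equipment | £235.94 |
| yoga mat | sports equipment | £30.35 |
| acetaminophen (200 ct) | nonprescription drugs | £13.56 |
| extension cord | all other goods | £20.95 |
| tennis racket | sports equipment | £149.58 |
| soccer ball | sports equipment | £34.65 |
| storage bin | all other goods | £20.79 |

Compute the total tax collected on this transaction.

£45.45

Camping tent (2-person) £235.94: sports equipment, £100.00 or more → 10.75% → £25.36
Yoga mat £30.35: sports equipment, under £100.00 → 2% → £0.61
Acetaminophen (200 ct) £13.56: nonprescription drugs → 0% → £0.00
Extension cord £20.95: all other goods → 6.5% → £1.36
Tennis racket £149.58: sports equipment, £100.00 or more → 10.75% → £16.08
Soccer ball £34.65: sports equipment, under £100.00 → 2% → £0.69
Storage bin £20.79: all other goods → 6.5% → £1.35
Total tax = £25.36 + £0.61 + £1.36 + £16.08 + £0.69 + £1.35 = £45.45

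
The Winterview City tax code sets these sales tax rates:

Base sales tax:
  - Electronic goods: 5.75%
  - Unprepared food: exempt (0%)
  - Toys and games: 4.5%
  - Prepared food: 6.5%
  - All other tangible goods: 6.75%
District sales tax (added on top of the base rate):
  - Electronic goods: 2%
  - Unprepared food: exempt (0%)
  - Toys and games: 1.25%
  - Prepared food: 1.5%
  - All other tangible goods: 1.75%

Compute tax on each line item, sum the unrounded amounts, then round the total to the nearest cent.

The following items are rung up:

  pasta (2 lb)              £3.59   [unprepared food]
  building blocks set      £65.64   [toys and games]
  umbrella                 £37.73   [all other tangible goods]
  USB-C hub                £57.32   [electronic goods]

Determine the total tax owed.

Pasta (2 lb) £3.59: unprepared food → 0% + 0% district = 0% → £0.00
Building blocks set £65.64: toys and games → 4.5% + 1.25% district = 5.75% → £3.7743
Umbrella £37.73: all other tangible goods → 6.75% + 1.75% district = 8.5% → £3.20705
USB-C hub £57.32: electronic goods → 5.75% + 2% district = 7.75% → £4.4423
Unrounded tax sum = £11.42365 → £11.42

£11.42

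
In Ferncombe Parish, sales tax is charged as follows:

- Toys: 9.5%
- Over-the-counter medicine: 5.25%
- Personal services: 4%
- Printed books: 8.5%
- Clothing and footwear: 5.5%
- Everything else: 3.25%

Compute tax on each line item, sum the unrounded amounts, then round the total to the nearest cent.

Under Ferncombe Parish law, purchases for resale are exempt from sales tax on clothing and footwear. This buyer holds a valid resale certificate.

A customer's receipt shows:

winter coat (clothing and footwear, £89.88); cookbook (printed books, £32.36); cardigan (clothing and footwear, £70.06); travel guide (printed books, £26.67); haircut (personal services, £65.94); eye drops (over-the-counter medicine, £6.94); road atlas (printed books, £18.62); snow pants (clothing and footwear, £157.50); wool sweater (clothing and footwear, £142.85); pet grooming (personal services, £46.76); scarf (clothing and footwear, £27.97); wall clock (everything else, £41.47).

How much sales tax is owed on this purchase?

£12.82

Winter coat £89.88: clothing and footwear, buyer-exempt → 0% → £0.00
Cookbook £32.36: printed books → 8.5% → £2.7506
Cardigan £70.06: clothing and footwear, buyer-exempt → 0% → £0.00
Travel guide £26.67: printed books → 8.5% → £2.26695
Haircut £65.94: personal services → 4% → £2.6376
Eye drops £6.94: over-the-counter medicine → 5.25% → £0.36435
Road atlas £18.62: printed books → 8.5% → £1.5827
Snow pants £157.50: clothing and footwear, buyer-exempt → 0% → £0.00
Wool sweater £142.85: clothing and footwear, buyer-exempt → 0% → £0.00
Pet grooming £46.76: personal services → 4% → £1.8704
Scarf £27.97: clothing and footwear, buyer-exempt → 0% → £0.00
Wall clock £41.47: everything else → 3.25% → £1.347775
Unrounded tax sum = £12.820375 → £12.82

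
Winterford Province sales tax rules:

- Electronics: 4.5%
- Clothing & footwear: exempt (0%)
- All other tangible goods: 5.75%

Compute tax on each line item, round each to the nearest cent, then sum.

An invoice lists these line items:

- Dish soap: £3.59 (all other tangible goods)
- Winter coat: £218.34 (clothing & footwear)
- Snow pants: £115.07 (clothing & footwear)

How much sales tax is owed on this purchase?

£0.21

Dish soap £3.59: all other tangible goods → 5.75% → £0.21
Winter coat £218.34: clothing & footwear → 0% → £0.00
Snow pants £115.07: clothing & footwear → 0% → £0.00
Total tax = £0.21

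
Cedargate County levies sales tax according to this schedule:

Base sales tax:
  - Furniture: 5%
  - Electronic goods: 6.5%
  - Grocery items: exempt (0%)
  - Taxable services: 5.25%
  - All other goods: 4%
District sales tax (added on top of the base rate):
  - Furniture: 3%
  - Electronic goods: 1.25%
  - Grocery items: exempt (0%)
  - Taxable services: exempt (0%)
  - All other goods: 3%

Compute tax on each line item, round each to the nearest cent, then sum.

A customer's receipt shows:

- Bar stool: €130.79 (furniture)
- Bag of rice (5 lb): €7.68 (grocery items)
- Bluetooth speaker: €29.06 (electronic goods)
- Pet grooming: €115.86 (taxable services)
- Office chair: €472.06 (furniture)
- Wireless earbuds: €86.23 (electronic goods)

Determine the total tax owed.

Bar stool €130.79: furniture → 5% + 3% district = 8% → €10.46
Bag of rice (5 lb) €7.68: grocery items → 0% + 0% district = 0% → €0.00
Bluetooth speaker €29.06: electronic goods → 6.5% + 1.25% district = 7.75% → €2.25
Pet grooming €115.86: taxable services → 5.25% + 0% district = 5.25% → €6.08
Office chair €472.06: furniture → 5% + 3% district = 8% → €37.76
Wireless earbuds €86.23: electronic goods → 6.5% + 1.25% district = 7.75% → €6.68
Total tax = €10.46 + €2.25 + €6.08 + €37.76 + €6.68 = €63.23

€63.23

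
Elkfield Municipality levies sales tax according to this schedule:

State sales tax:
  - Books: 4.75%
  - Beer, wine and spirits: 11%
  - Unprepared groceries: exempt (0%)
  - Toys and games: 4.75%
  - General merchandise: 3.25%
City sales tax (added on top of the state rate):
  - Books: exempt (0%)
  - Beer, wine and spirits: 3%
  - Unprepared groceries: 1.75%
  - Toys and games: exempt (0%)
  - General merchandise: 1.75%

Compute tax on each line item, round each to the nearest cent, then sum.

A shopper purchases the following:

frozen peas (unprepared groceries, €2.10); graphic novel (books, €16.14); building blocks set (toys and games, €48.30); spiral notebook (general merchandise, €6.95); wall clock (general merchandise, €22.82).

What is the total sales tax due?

Frozen peas €2.10: unprepared groceries → 0% + 1.75% city = 1.75% → €0.04
Graphic novel €16.14: books → 4.75% + 0% city = 4.75% → €0.77
Building blocks set €48.30: toys and games → 4.75% + 0% city = 4.75% → €2.29
Spiral notebook €6.95: general merchandise → 3.25% + 1.75% city = 5% → €0.35
Wall clock €22.82: general merchandise → 3.25% + 1.75% city = 5% → €1.14
Total tax = €0.04 + €0.77 + €2.29 + €0.35 + €1.14 = €4.59

€4.59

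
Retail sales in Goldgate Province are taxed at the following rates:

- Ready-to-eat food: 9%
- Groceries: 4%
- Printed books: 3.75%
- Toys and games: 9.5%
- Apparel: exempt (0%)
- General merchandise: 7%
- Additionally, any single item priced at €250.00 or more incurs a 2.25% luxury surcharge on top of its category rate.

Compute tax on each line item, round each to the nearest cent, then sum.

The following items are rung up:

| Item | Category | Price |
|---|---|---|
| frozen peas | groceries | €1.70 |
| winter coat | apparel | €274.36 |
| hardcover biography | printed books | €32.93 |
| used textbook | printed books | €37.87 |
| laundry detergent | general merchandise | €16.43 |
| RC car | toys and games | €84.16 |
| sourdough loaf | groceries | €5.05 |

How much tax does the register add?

Frozen peas €1.70: groceries → 4% → €0.07
Winter coat €274.36: apparel → 0% + 2.25% surcharge = 2.25% → €6.17
Hardcover biography €32.93: printed books → 3.75% → €1.23
Used textbook €37.87: printed books → 3.75% → €1.42
Laundry detergent €16.43: general merchandise → 7% → €1.15
RC car €84.16: toys and games → 9.5% → €8.00
Sourdough loaf €5.05: groceries → 4% → €0.20
Total tax = €0.07 + €6.17 + €1.23 + €1.42 + €1.15 + €8.00 + €0.20 = €18.24

€18.24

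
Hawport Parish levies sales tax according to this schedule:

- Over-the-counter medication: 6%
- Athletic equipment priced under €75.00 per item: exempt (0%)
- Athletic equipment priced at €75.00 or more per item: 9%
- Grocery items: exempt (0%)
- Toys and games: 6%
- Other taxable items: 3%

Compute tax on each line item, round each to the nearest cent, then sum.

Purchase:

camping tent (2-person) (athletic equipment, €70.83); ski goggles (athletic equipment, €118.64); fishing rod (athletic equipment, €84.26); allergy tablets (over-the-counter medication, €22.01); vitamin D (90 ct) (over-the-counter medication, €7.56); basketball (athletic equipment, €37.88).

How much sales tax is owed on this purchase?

€20.03

Camping tent (2-person) €70.83: athletic equipment, under €75.00 → 0% → €0.00
Ski goggles €118.64: athletic equipment, €75.00 or more → 9% → €10.68
Fishing rod €84.26: athletic equipment, €75.00 or more → 9% → €7.58
Allergy tablets €22.01: over-the-counter medication → 6% → €1.32
Vitamin D (90 ct) €7.56: over-the-counter medication → 6% → €0.45
Basketball €37.88: athletic equipment, under €75.00 → 0% → €0.00
Total tax = €10.68 + €7.58 + €1.32 + €0.45 = €20.03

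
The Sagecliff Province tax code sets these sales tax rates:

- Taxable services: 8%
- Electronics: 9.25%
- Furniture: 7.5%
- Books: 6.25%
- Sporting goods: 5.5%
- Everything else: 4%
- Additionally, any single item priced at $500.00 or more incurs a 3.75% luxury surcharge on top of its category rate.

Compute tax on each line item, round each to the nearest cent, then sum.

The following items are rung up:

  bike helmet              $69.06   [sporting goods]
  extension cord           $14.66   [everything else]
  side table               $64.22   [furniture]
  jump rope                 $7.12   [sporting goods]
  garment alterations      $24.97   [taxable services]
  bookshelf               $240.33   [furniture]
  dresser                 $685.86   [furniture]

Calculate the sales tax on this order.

Bike helmet $69.06: sporting goods → 5.5% → $3.80
Extension cord $14.66: everything else → 4% → $0.59
Side table $64.22: furniture → 7.5% → $4.82
Jump rope $7.12: sporting goods → 5.5% → $0.39
Garment alterations $24.97: taxable services → 8% → $2.00
Bookshelf $240.33: furniture → 7.5% → $18.02
Dresser $685.86: furniture → 7.5% + 3.75% surcharge = 11.25% → $77.16
Total tax = $3.80 + $0.59 + $4.82 + $0.39 + $2.00 + $18.02 + $77.16 = $106.78

$106.78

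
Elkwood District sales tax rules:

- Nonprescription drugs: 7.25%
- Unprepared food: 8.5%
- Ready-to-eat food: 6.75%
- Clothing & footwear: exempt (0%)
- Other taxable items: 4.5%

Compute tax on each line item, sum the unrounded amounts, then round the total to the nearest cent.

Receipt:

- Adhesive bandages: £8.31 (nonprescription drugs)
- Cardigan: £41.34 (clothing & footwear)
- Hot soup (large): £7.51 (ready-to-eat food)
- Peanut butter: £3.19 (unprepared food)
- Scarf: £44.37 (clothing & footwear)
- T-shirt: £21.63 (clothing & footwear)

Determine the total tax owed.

Adhesive bandages £8.31: nonprescription drugs → 7.25% → £0.602475
Cardigan £41.34: clothing & footwear → 0% → £0.00
Hot soup (large) £7.51: ready-to-eat food → 6.75% → £0.506925
Peanut butter £3.19: unprepared food → 8.5% → £0.27115
Scarf £44.37: clothing & footwear → 0% → £0.00
T-shirt £21.63: clothing & footwear → 0% → £0.00
Unrounded tax sum = £1.38055 → £1.38

£1.38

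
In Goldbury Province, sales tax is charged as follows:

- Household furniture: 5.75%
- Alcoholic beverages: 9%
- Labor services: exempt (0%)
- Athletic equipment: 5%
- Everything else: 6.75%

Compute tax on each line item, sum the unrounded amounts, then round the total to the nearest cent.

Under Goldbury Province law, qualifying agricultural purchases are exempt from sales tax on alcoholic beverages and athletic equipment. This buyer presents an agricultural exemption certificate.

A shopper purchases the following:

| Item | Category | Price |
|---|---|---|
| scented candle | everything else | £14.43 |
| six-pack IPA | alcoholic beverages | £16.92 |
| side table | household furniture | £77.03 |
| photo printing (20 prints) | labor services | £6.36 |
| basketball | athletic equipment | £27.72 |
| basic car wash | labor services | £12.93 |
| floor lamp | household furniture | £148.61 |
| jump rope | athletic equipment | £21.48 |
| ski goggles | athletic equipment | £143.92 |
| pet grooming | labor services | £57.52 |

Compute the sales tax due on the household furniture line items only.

£12.97

Side table £77.03: household furniture → 5.75% → £4.429225
Floor lamp £148.61: household furniture → 5.75% → £8.545075
Tax on household furniture: unrounded sum = £12.9743 → £12.97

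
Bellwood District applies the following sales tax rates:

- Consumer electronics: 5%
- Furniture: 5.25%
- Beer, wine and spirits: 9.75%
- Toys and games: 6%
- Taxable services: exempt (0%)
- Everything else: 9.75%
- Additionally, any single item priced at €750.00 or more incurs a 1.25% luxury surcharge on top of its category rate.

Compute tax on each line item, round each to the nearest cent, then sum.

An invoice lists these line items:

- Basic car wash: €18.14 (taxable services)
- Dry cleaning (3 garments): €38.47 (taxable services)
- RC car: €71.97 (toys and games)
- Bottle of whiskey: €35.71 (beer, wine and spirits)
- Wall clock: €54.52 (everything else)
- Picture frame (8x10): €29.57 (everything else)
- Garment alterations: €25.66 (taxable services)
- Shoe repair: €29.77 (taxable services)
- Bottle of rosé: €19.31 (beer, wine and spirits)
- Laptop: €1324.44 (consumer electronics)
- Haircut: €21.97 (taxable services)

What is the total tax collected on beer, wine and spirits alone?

€5.36

Bottle of whiskey €35.71: beer, wine and spirits → 9.75% → €3.48
Bottle of rosé €19.31: beer, wine and spirits → 9.75% → €1.88
Tax on beer, wine and spirits = €3.48 + €1.88 = €5.36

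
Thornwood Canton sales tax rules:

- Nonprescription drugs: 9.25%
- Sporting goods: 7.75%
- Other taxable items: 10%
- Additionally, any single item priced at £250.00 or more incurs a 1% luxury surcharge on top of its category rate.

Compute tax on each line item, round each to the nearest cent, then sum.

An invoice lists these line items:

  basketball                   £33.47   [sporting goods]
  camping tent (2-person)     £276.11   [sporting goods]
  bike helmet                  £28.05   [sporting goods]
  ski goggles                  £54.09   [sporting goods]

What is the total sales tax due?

Basketball £33.47: sporting goods → 7.75% → £2.59
Camping tent (2-person) £276.11: sporting goods → 7.75% + 1% surcharge = 8.75% → £24.16
Bike helmet £28.05: sporting goods → 7.75% → £2.17
Ski goggles £54.09: sporting goods → 7.75% → £4.19
Total tax = £2.59 + £24.16 + £2.17 + £4.19 = £33.11

£33.11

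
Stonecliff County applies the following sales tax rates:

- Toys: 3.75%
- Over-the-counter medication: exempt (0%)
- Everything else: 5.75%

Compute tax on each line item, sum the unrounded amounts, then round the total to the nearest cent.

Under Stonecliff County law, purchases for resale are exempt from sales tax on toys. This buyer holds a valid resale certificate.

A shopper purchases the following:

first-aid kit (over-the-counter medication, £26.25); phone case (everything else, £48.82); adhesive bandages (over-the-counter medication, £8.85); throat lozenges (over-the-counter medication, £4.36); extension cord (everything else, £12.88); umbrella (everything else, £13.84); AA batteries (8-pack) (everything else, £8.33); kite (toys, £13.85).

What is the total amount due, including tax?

First-aid kit £26.25: over-the-counter medication → 0% → £0.00
Phone case £48.82: everything else → 5.75% → £2.80715
Adhesive bandages £8.85: over-the-counter medication → 0% → £0.00
Throat lozenges £4.36: over-the-counter medication → 0% → £0.00
Extension cord £12.88: everything else → 5.75% → £0.7406
Umbrella £13.84: everything else → 5.75% → £0.7958
AA batteries (8-pack) £8.33: everything else → 5.75% → £0.478975
Kite £13.85: toys, buyer-exempt → 0% → £0.00
Subtotal = £137.18; unrounded tax = £4.822525 → £4.82; total due = £142.00

£142.00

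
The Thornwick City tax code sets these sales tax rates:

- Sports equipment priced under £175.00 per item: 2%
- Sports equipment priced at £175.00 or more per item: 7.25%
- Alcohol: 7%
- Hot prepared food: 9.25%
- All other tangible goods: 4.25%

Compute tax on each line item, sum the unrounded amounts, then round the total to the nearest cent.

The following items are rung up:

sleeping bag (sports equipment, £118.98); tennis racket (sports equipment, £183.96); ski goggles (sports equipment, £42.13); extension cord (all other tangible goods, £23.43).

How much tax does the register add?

£17.56

Sleeping bag £118.98: sports equipment, under £175.00 → 2% → £2.3796
Tennis racket £183.96: sports equipment, £175.00 or more → 7.25% → £13.3371
Ski goggles £42.13: sports equipment, under £175.00 → 2% → £0.8426
Extension cord £23.43: all other tangible goods → 4.25% → £0.995775
Unrounded tax sum = £17.555075 → £17.56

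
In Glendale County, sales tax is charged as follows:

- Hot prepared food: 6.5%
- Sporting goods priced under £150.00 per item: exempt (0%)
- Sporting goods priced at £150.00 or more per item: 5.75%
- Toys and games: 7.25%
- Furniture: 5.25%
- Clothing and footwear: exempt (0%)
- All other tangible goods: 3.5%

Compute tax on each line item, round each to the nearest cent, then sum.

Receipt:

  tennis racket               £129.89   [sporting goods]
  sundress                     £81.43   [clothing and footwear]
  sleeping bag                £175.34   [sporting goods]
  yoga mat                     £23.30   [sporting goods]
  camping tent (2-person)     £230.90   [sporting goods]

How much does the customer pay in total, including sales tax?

£664.22

Tennis racket £129.89: sporting goods, under £150.00 → 0% → £0.00
Sundress £81.43: clothing and footwear → 0% → £0.00
Sleeping bag £175.34: sporting goods, £150.00 or more → 5.75% → £10.08
Yoga mat £23.30: sporting goods, under £150.00 → 0% → £0.00
Camping tent (2-person) £230.90: sporting goods, £150.00 or more → 5.75% → £13.28
Subtotal = £640.86; tax = £23.36; total due = £664.22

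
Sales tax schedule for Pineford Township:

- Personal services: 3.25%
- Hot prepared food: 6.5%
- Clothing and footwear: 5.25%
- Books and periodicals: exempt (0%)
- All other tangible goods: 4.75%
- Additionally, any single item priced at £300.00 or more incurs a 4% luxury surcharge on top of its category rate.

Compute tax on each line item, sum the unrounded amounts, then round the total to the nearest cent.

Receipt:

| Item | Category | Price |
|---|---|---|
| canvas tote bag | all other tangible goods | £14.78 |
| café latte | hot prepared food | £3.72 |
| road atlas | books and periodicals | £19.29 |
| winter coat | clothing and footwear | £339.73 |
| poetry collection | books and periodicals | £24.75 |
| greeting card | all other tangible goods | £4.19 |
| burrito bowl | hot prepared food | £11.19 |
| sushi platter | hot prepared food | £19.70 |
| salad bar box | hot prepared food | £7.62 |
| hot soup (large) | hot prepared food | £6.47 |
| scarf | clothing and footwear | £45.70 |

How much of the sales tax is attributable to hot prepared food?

Café latte £3.72: hot prepared food → 6.5% → £0.2418
Burrito bowl £11.19: hot prepared food → 6.5% → £0.72735
Sushi platter £19.70: hot prepared food → 6.5% → £1.2805
Salad bar box £7.62: hot prepared food → 6.5% → £0.4953
Hot soup (large) £6.47: hot prepared food → 6.5% → £0.42055
Tax on hot prepared food: unrounded sum = £3.1655 → £3.17

£3.17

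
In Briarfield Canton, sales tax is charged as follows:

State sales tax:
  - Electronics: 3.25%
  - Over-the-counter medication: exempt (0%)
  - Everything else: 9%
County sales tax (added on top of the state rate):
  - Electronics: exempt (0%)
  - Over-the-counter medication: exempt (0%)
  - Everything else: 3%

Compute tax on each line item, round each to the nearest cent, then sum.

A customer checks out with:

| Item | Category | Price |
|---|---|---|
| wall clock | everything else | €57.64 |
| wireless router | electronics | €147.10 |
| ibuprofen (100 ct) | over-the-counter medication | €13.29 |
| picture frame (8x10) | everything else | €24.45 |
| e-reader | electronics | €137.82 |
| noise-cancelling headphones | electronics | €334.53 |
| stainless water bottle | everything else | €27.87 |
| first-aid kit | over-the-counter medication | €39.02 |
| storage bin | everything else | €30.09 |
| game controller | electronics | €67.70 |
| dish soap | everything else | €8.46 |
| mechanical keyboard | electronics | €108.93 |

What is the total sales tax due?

Wall clock €57.64: everything else → 9% + 3% county = 12% → €6.92
Wireless router €147.10: electronics → 3.25% + 0% county = 3.25% → €4.78
Ibuprofen (100 ct) €13.29: over-the-counter medication → 0% + 0% county = 0% → €0.00
Picture frame (8x10) €24.45: everything else → 9% + 3% county = 12% → €2.93
E-reader €137.82: electronics → 3.25% + 0% county = 3.25% → €4.48
Noise-cancelling headphones €334.53: electronics → 3.25% + 0% county = 3.25% → €10.87
Stainless water bottle €27.87: everything else → 9% + 3% county = 12% → €3.34
First-aid kit €39.02: over-the-counter medication → 0% + 0% county = 0% → €0.00
Storage bin €30.09: everything else → 9% + 3% county = 12% → €3.61
Game controller €67.70: electronics → 3.25% + 0% county = 3.25% → €2.20
Dish soap €8.46: everything else → 9% + 3% county = 12% → €1.02
Mechanical keyboard €108.93: electronics → 3.25% + 0% county = 3.25% → €3.54
Total tax = €6.92 + €4.78 + €2.93 + €4.48 + €10.87 + €3.34 + €3.61 + €2.20 + €1.02 + €3.54 = €43.69

€43.69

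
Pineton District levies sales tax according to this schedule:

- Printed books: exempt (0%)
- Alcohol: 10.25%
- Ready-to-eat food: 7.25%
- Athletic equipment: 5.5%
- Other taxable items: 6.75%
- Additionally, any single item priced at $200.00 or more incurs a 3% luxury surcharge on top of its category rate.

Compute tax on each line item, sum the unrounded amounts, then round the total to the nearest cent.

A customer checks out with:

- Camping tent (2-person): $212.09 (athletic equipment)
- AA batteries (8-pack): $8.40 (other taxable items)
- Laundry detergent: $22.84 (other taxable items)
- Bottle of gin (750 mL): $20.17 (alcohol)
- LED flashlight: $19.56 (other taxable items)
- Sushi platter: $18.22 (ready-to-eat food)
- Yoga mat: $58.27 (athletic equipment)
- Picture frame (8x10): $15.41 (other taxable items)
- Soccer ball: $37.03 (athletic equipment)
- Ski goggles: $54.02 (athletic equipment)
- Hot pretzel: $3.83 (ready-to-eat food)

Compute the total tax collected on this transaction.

Camping tent (2-person) $212.09: athletic equipment → 5.5% + 3% surcharge = 8.5% → $18.02765
AA batteries (8-pack) $8.40: other taxable items → 6.75% → $0.567
Laundry detergent $22.84: other taxable items → 6.75% → $1.5417
Bottle of gin (750 mL) $20.17: alcohol → 10.25% → $2.067425
LED flashlight $19.56: other taxable items → 6.75% → $1.3203
Sushi platter $18.22: ready-to-eat food → 7.25% → $1.32095
Yoga mat $58.27: athletic equipment → 5.5% → $3.20485
Picture frame (8x10) $15.41: other taxable items → 6.75% → $1.040175
Soccer ball $37.03: athletic equipment → 5.5% → $2.03665
Ski goggles $54.02: athletic equipment → 5.5% → $2.9711
Hot pretzel $3.83: ready-to-eat food → 7.25% → $0.277675
Unrounded tax sum = $34.375475 → $34.38

$34.38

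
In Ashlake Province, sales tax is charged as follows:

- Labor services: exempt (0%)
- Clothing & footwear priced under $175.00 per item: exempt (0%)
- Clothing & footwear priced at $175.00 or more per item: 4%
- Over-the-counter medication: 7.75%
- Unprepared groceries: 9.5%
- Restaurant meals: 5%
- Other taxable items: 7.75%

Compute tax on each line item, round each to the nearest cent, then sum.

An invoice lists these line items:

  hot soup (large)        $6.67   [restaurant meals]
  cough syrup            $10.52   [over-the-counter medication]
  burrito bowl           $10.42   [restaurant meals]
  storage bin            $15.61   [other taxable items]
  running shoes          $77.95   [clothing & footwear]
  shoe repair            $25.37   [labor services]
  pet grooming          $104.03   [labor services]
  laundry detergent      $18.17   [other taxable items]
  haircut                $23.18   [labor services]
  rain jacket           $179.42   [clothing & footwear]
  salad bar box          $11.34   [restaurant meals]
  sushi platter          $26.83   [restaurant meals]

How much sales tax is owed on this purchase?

$13.38

Hot soup (large) $6.67: restaurant meals → 5% → $0.33
Cough syrup $10.52: over-the-counter medication → 7.75% → $0.82
Burrito bowl $10.42: restaurant meals → 5% → $0.52
Storage bin $15.61: other taxable items → 7.75% → $1.21
Running shoes $77.95: clothing & footwear, under $175.00 → 0% → $0.00
Shoe repair $25.37: labor services → 0% → $0.00
Pet grooming $104.03: labor services → 0% → $0.00
Laundry detergent $18.17: other taxable items → 7.75% → $1.41
Haircut $23.18: labor services → 0% → $0.00
Rain jacket $179.42: clothing & footwear, $175.00 or more → 4% → $7.18
Salad bar box $11.34: restaurant meals → 5% → $0.57
Sushi platter $26.83: restaurant meals → 5% → $1.34
Total tax = $0.33 + $0.82 + $0.52 + $1.21 + $1.41 + $7.18 + $0.57 + $1.34 = $13.38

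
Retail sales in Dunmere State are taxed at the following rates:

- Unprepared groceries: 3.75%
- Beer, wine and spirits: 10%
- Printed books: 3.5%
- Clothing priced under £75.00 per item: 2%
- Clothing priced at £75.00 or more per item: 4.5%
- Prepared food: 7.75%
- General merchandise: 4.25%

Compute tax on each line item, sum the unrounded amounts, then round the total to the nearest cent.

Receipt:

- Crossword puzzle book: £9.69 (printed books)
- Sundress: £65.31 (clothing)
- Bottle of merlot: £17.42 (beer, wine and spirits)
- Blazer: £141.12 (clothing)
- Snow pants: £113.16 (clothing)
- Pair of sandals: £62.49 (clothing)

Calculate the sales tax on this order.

Crossword puzzle book £9.69: printed books → 3.5% → £0.33915
Sundress £65.31: clothing, under £75.00 → 2% → £1.3062
Bottle of merlot £17.42: beer, wine and spirits → 10% → £1.742
Blazer £141.12: clothing, £75.00 or more → 4.5% → £6.3504
Snow pants £113.16: clothing, £75.00 or more → 4.5% → £5.0922
Pair of sandals £62.49: clothing, under £75.00 → 2% → £1.2498
Unrounded tax sum = £16.07975 → £16.08

£16.08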